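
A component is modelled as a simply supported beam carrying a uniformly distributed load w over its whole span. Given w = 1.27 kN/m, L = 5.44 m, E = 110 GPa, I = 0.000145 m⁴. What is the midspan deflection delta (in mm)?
Model: a simply supported beam carrying a uniformly distributed load w over its whole span, so delta = (5·w·L^4) / (384·E·I).
Convert to SI units:
  w = 1.27 kN/m = 1270 N/m
  E = 110 GPa = 1.1 × 10¹¹ Pa
Substitute:
  delta = (5 × 1270 × 5.44^4) / (384 × (1.1 × 10¹¹) × 0.000145)
  delta = 0.000908 m
Convert: delta = 0.000908 m = 0.908 mm
Final answer: delta = 0.908 mm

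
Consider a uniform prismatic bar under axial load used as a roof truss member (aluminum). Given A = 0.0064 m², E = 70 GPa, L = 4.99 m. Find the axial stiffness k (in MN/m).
Model: a uniform prismatic bar under axial load, so k = (A·E) / L.
Convert to SI units:
  E = 70 GPa = 7 × 10¹⁰ Pa
Substitute:
  k = (0.0064 × (7 × 10¹⁰)) / 4.99
  k = 8.978 × 10⁷ N/m
Convert: k = 8.978 × 10⁷ N/m = 89.78 MN/m
Final answer: k = 89.78 MN/m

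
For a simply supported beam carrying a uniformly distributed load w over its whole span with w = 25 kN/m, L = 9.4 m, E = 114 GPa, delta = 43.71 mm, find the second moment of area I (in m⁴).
Model: a simply supported beam carrying a uniformly distributed load w over its whole span, so delta = (5·w·L^4) / (384·E·I).
Solve for I: I = (5·w·L^4) / (384·delta·E).
Convert to SI units:
  w = 25 kN/m = 25000 N/m
  E = 114 GPa = 1.14 × 10¹¹ Pa
  delta = 43.71 mm = 0.04371 m
Substitute:
  I = (5 × 25000 × 9.4^4) / (384 × 0.04371 × (1.14 × 10¹¹))
  I = 0.00051 m⁴
Final answer: I = 0.00051 m⁴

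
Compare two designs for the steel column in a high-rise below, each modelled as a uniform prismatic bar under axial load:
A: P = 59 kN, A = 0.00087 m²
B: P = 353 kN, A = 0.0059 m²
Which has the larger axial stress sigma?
Model: a uniform prismatic bar under axial load, so sigma = P / A (SI units).
  A: sigma = 59000 / 0.00087 = 6.782 × 10⁷ Pa = 67.82 MPa
  B: sigma = 353000 / 0.0059 = 5.983 × 10⁷ Pa = 59.83 MPa
67.82 MPa > 59.83 MPa, so A is larger.
Final answer: A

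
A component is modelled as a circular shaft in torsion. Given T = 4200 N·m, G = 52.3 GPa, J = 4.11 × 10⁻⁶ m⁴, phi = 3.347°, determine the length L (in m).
Model: a circular shaft in torsion, so phi = (T·L) / (G·J).
Solve for L: L = (phi·G·J) / T.
Convert to SI units:
  G = 52.3 GPa = 5.23 × 10¹⁰ Pa
  phi = 3.347° = 0.05842 rad
Substitute:
  L = (0.05842 × (5.23 × 10¹⁰) × (4.11 × 10⁻⁶)) / 4200
  L = 2.99 m
Final answer: L = 2.99 m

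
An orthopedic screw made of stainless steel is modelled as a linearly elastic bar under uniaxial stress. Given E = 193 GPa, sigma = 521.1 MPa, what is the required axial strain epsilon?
Model: a linearly elastic bar under uniaxial stress, so sigma = E·epsilon.
Solve for epsilon: epsilon = sigma / E.
Convert to SI units:
  E = 193 GPa = 1.93 × 10¹¹ Pa
  sigma = 521.1 MPa = 5.211 × 10⁸ Pa
Substitute:
  epsilon = (5.211 × 10⁸) / (1.93 × 10¹¹)
  epsilon = 0.0027
Final answer: epsilon = 0.0027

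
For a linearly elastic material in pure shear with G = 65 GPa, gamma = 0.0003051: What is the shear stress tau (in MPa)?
Model: a linearly elastic material in pure shear, so tau = G·gamma.
Convert to SI units:
  G = 65 GPa = 6.5 × 10¹⁰ Pa
Substitute:
  tau = (6.5 × 10¹⁰) × 0.0003051
  tau = 1.983 × 10⁷ Pa
Convert: tau = 1.983 × 10⁷ Pa = 19.83 MPa
Final answer: tau = 19.83 MPa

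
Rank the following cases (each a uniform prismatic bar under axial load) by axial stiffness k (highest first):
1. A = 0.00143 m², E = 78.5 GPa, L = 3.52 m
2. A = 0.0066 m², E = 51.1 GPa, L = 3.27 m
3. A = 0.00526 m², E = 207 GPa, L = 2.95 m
Model: a uniform prismatic bar under axial load, so k = (A·E) / L (SI units).
  Case 1: k = (0.00143 × (7.85 × 10¹⁰)) / 3.52 = 3.189 × 10⁷ N/m = 31.89 MN/m
  Case 2: k = (0.0066 × (5.11 × 10¹⁰)) / 3.27 = 1.031 × 10⁸ N/m = 103.1 MN/m
  Case 3: k = (0.00526 × (2.07 × 10¹¹)) / 2.95 = 3.691 × 10⁸ N/m = 369.1 MN/m
Ordering: 369.1 MN/m (case 3) > 103.1 MN/m (case 2) > 31.89 MN/m (case 1)
Final answer: 3, 2, 1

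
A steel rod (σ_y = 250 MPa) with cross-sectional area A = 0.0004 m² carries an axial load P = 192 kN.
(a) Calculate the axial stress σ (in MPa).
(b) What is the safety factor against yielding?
(a) Axial stress σ = P/A. Convert P = 192 kN = 192000 N.
  σ = 192000 / 0.0004 = 4.8 × 10⁸ Pa = 480 MPa
(b) Safety factor SF = σ_y/σ = 250 / 480 = 0.5208
Final answer: (a) σ = 480 MPa, (b) SF = 0.5208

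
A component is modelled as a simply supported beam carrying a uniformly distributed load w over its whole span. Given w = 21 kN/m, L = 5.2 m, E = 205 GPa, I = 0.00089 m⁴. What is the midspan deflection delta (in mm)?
Model: a simply supported beam carrying a uniformly distributed load w over its whole span, so delta = (5·w·L^4) / (384·E·I).
Convert to SI units:
  w = 21 kN/m = 21000 N/m
  E = 205 GPa = 2.05 × 10¹¹ Pa
Substitute:
  delta = (5 × 21000 × 5.2^4) / (384 × (2.05 × 10¹¹) × 0.00089)
  delta = 0.001096 m
Convert: delta = 0.001096 m = 1.096 mm
Final answer: delta = 1.096 mm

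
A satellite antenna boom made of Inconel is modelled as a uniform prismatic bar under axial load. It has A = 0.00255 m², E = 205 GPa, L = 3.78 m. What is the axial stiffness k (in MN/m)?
Model: a uniform prismatic bar under axial load, so k = (A·E) / L.
Convert to SI units:
  E = 205 GPa = 2.05 × 10¹¹ Pa
Substitute:
  k = (0.00255 × (2.05 × 10¹¹)) / 3.78
  k = 1.383 × 10⁸ N/m
Convert: k = 1.383 × 10⁸ N/m = 138.3 MN/m
Final answer: k = 138.3 MN/m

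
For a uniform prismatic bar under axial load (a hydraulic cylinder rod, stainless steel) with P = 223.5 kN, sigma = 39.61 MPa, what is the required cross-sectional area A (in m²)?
Model: a uniform prismatic bar under axial load, so sigma = P / A.
Solve for A: A = P / sigma.
Convert to SI units:
  P = 223.5 kN = 223500 N
  sigma = 39.61 MPa = 3.961 × 10⁷ Pa
Substitute:
  A = 223500 / (3.961 × 10⁷)
  A = 0.005643 m²
Final answer: A = 0.005643 m²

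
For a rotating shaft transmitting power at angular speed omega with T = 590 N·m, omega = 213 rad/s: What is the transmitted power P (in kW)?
Model: a rotating shaft transmitting power at angular speed omega, so P = T·omega.
Substitute:
  P = 590 × 213
  P = 125700 W
Convert: P = 125700 W = 125.7 kW
Final answer: P = 125.7 kW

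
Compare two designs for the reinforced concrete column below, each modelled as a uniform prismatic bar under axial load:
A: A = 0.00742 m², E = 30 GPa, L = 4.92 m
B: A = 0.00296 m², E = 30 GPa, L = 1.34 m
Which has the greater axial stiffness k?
Model: a uniform prismatic bar under axial load, so k = (A·E) / L (SI units).
  A: k = (0.00742 × (3 × 10¹⁰)) / 4.92 = 4.524 × 10⁷ N/m = 45.24 MN/m
  B: k = (0.00296 × (3 × 10¹⁰)) / 1.34 = 6.627 × 10⁷ N/m = 66.27 MN/m
66.27 MN/m > 45.24 MN/m, so B is larger.
Final answer: B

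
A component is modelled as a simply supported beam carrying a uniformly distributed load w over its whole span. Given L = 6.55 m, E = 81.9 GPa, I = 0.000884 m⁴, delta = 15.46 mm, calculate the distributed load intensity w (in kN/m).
Model: a simply supported beam carrying a uniformly distributed load w over its whole span, so delta = (5·w·L^4) / (384·E·I).
Solve for w: w = (384·delta·E·I) / (5·L^4).
Convert to SI units:
  E = 81.9 GPa = 8.19 × 10¹⁰ Pa
  delta = 15.46 mm = 0.01546 m
Substitute:
  w = (384 × 0.01546 × (8.19 × 10¹⁰) × 0.000884) / (5 × 6.55^4)
  w = 46700 N/m
Convert: w = 46700 N/m = 46.7 kN/m
Final answer: w = 46.7 kN/m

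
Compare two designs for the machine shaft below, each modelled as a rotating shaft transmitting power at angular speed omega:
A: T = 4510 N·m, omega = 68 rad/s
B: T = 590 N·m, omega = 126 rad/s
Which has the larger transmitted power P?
Model: a rotating shaft transmitting power at angular speed omega, so P = T·omega (SI units).
  A: P = 4510 × 68 = 306700 W = 306.7 kW
  B: P = 590 × 126 = 74340 W = 74.34 kW
306.7 kW > 74.34 kW, so A is larger.
Final answer: A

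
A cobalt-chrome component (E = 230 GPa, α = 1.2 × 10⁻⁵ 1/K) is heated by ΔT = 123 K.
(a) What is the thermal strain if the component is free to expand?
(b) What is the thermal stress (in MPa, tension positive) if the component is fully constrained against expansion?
(a) Free thermal strain ε_th = α·ΔT = (1.2 × 10⁻⁵) × 123 = 0.001476
(b) Fully constrained, the expansion is suppressed, so σ = -E·α·ΔT. Convert E = 230 GPa = 2.3 × 10¹¹ Pa.
  σ = -(2.3 × 10¹¹) × (1.2 × 10⁻⁵) × 123 = -3.395 × 10⁸ Pa = -339.5 MPa (compressive)
Final answer: (a) ε_th = 0.001476, (b) σ = -339.5 MPa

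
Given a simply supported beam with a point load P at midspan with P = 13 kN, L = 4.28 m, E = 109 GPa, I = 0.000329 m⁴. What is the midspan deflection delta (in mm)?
Model: a simply supported beam with a point load P at midspan, so delta = (P·L^3) / (48·E·I).
Convert to SI units:
  P = 13 kN = 13000 N
  E = 109 GPa = 1.09 × 10¹¹ Pa
Substitute:
  delta = (13000 × 4.28^3) / (48 × (1.09 × 10¹¹) × 0.000329)
  delta = 0.0005921 m
Convert: delta = 0.0005921 m = 0.5921 mm
Final answer: delta = 0.5921 mm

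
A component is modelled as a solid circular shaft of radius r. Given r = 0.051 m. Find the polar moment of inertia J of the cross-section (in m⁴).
Model: a solid circular shaft of radius r, so J = (π·r^4) / 2.
Substitute:
  J = (π × 0.051^4) / 2
  J = 1.063 × 10⁻⁵ m⁴
Final answer: J = 1.063 × 10⁻⁵ m⁴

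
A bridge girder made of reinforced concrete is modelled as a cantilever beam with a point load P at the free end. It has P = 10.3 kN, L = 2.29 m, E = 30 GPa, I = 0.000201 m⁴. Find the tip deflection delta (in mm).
Model: a cantilever beam with a point load P at the free end, so delta = (P·L^3) / (3·E·I).
Convert to SI units:
  P = 10.3 kN = 10300 N
  E = 30 GPa = 3 × 10¹⁰ Pa
Substitute:
  delta = (10300 × 2.29^3) / (3 × (3 × 10¹⁰) × 0.000201)
  delta = 0.006838 m
Convert: delta = 0.006838 m = 6.838 mm
Final answer: delta = 6.838 mm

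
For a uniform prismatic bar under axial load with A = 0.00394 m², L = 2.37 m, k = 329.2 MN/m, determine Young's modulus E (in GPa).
Model: a uniform prismatic bar under axial load, so k = (A·E) / L.
Solve for E: E = (k·L) / A.
Convert to SI units:
  k = 329.2 MN/m = 3.292 × 10⁸ N/m
Substitute:
  E = ((3.292 × 10⁸) × 2.37) / 0.00394
  E = 1.98 × 10¹¹ Pa
Convert: E = 1.98 × 10¹¹ Pa = 198 GPa
Final answer: E = 198 GPa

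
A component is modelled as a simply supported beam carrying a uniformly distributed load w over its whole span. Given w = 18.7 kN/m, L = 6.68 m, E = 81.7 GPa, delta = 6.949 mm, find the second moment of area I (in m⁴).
Model: a simply supported beam carrying a uniformly distributed load w over its whole span, so delta = (5·w·L^4) / (384·E·I).
Solve for I: I = (5·w·L^4) / (384·delta·E).
Convert to SI units:
  w = 18.7 kN/m = 18700 N/m
  E = 81.7 GPa = 8.17 × 10¹⁰ Pa
  delta = 6.949 mm = 0.006949 m
Substitute:
  I = (5 × 18700 × 6.68^4) / (384 × 0.006949 × (8.17 × 10¹⁰))
  I = 0.000854 m⁴
Final answer: I = 0.000854 m⁴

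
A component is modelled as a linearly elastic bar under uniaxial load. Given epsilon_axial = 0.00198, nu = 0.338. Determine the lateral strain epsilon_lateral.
Model: a linearly elastic bar under uniaxial load, so epsilon_lateral = -nu·epsilon_axial.
Substitute:
  epsilon_lateral = -(0.338 × 0.00198)
  epsilon_lateral = -0.0006692
Final answer: epsilon_lateral = -0.0006692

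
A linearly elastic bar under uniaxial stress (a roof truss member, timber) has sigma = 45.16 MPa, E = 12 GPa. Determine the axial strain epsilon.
Model: a linearly elastic bar under uniaxial stress, so epsilon = sigma / E.
Convert to SI units:
  sigma = 45.16 MPa = 4.516 × 10⁷ Pa
  E = 12 GPa = 1.2 × 10¹⁰ Pa
Substitute:
  epsilon = (4.516 × 10⁷) / (1.2 × 10¹⁰)
  epsilon = 0.003763
Final answer: epsilon = 0.003763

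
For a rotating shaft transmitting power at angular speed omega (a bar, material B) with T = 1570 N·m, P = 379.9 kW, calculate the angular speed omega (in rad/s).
Model: a rotating shaft transmitting power at angular speed omega, so P = T·omega.
Solve for omega: omega = P / T.
Convert to SI units:
  P = 379.9 kW = 379900 W
Substitute:
  omega = 379900 / 1570
  omega = 242 rad/s
Final answer: omega = 242 rad/s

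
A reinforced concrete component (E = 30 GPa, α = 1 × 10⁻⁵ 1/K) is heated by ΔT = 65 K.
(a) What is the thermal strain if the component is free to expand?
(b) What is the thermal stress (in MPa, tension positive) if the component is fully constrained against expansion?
(a) Free thermal strain ε_th = α·ΔT = (1 × 10⁻⁵) × 65 = 0.00065
(b) Fully constrained, the expansion is suppressed, so σ = -E·α·ΔT. Convert E = 30 GPa = 3 × 10¹⁰ Pa.
  σ = -(3 × 10¹⁰) × (1 × 10⁻⁵) × 65 = -1.95 × 10⁷ Pa = -19.5 MPa (compressive)
Final answer: (a) ε_th = 0.00065, (b) σ = -19.5 MPa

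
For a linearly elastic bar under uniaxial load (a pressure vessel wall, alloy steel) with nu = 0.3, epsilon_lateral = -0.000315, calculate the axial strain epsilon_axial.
Model: a linearly elastic bar under uniaxial load, so epsilon_lateral = -nu·epsilon_axial.
Solve for epsilon_axial: epsilon_axial = -epsilon_lateral / nu.
Substitute:
  epsilon_axial = -(-0.000315) / 0.3
  epsilon_axial = 0.00105
Final answer: epsilon_axial = 0.00105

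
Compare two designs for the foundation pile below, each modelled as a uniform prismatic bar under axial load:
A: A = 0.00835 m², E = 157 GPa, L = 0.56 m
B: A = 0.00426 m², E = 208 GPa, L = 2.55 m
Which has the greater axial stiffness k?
Model: a uniform prismatic bar under axial load, so k = (A·E) / L (SI units).
  A: k = (0.00835 × (1.57 × 10¹¹)) / 0.56 = 2.341 × 10⁹ N/m = 2341 MN/m
  B: k = (0.00426 × (2.08 × 10¹¹)) / 2.55 = 3.475 × 10⁸ N/m = 347.5 MN/m
2341 MN/m > 347.5 MN/m, so A is larger.
Final answer: A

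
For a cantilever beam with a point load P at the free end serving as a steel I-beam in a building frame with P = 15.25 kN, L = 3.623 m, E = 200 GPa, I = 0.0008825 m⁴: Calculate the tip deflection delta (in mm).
Model: a cantilever beam with a point load P at the free end, so delta = (P·L^3) / (3·E·I).
Convert to SI units:
  P = 15.25 kN = 15250 N
  E = 200 GPa = 2 × 10¹¹ Pa
Substitute:
  delta = (15250 × 3.623^3) / (3 × (2 × 10¹¹) × 0.0008825)
  delta = 0.00137 m
Convert: delta = 0.00137 m = 1.37 mm
Final answer: delta = 1.37 mm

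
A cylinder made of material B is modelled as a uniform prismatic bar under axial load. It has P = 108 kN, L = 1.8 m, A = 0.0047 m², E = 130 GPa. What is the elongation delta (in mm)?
Model: a uniform prismatic bar under axial load, so delta = (P·L) / (A·E).
Convert to SI units:
  P = 108 kN = 108000 N
  E = 130 GPa = 1.3 × 10¹¹ Pa
Substitute:
  delta = (108000 × 1.8) / (0.0047 × (1.3 × 10¹¹))
  delta = 0.0003182 m
Convert: delta = 0.0003182 m = 0.3182 mm
Final answer: delta = 0.3182 mm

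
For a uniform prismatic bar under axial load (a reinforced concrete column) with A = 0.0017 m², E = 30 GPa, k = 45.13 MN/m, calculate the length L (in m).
Model: a uniform prismatic bar under axial load, so k = (A·E) / L.
Solve for L: L = (A·E) / k.
Convert to SI units:
  E = 30 GPa = 3 × 10¹⁰ Pa
  k = 45.13 MN/m = 4.513 × 10⁷ N/m
Substitute:
  L = (0.0017 × (3 × 10¹⁰)) / (4.513 × 10⁷)
  L = 1.13 m
Final answer: L = 1.13 m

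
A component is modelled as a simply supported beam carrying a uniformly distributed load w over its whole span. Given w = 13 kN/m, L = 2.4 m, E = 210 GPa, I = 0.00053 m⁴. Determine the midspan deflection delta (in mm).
Model: a simply supported beam carrying a uniformly distributed load w over its whole span, so delta = (5·w·L^4) / (384·E·I).
Convert to SI units:
  w = 13 kN/m = 13000 N/m
  E = 210 GPa = 2.1 × 10¹¹ Pa
Substitute:
  delta = (5 × 13000 × 2.4^4) / (384 × (2.1 × 10¹¹) × 0.00053)
  delta = 5.046 × 10⁻⁵ m
Convert: delta = 5.046 × 10⁻⁵ m = 0.05046 mm
Final answer: delta = 0.05046 mm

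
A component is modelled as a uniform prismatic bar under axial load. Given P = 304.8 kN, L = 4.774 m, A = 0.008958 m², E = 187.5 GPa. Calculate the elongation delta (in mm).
Model: a uniform prismatic bar under axial load, so delta = (P·L) / (A·E).
Convert to SI units:
  P = 304.8 kN = 304800 N
  E = 187.5 GPa = 1.875 × 10¹¹ Pa
Substitute:
  delta = (304800 × 4.774) / (0.008958 × (1.875 × 10¹¹))
  delta = 0.0008663 m
Convert: delta = 0.0008663 m = 0.8663 mm
Final answer: delta = 0.8663 mm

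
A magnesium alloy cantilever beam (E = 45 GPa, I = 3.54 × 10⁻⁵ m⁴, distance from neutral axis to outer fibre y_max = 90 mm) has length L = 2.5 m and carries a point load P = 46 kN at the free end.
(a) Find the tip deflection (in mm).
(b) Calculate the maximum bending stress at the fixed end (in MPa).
(a) Tip deflection of a cantilever with an end point load: δ = P·L^3 / (3·E·I). Convert P = 46 kN = 46000 N, E = 45 GPa = 4.5 × 10¹⁰ Pa.
  δ = (46000 × 2.5^3) / (3 × (4.5 × 10¹⁰) × (3.54 × 10⁻⁵)) = 0.1504 m = 150.4 mm
(b) Maximum bending moment at the fixed end: M = P·L = 46000 × 2.5 = 115000 N·m. Convert y_max = 90 mm = 0.09 m.
  σ = M·y_max / I = (115000 × 0.09) / (3.54 × 10⁻⁵) = 2.924 × 10⁸ Pa = 292.4 MPa
Final answer: (a) δ = 150.4 mm, (b) σ = 292.4 MPa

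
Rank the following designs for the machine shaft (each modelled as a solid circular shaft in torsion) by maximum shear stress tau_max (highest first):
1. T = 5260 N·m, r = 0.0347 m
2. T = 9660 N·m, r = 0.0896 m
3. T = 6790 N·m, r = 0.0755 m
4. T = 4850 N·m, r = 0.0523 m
Model: a solid circular shaft in torsion, so tau_max = (2·T) / (π·r^3) (SI units).
  Case 1: tau_max = (2 × 5260) / (π × 0.0347^3) = 8.015 × 10⁷ Pa = 80.15 MPa
  Case 2: tau_max = (2 × 9660) / (π × 0.0896^3) = 8.549 × 10⁶ Pa = 8.549 MPa
  Case 3: tau_max = (2 × 6790) / (π × 0.0755^3) = 1.004 × 10⁷ Pa = 10.04 MPa
  Case 4: tau_max = (2 × 4850) / (π × 0.0523^3) = 2.158 × 10⁷ Pa = 21.58 MPa
Ordering: 80.15 MPa (case 1) > 21.58 MPa (case 4) > 10.04 MPa (case 3) > 8.549 MPa (case 2)
Final answer: 1, 4, 3, 2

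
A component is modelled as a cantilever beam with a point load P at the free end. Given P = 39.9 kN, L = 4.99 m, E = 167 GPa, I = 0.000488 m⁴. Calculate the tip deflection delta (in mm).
Model: a cantilever beam with a point load P at the free end, so delta = (P·L^3) / (3·E·I).
Convert to SI units:
  P = 39.9 kN = 39900 N
  E = 167 GPa = 1.67 × 10¹¹ Pa
Substitute:
  delta = (39900 × 4.99^3) / (3 × (1.67 × 10¹¹) × 0.000488)
  delta = 0.02028 m
Convert: delta = 0.02028 m = 20.28 mm
Final answer: delta = 20.28 mm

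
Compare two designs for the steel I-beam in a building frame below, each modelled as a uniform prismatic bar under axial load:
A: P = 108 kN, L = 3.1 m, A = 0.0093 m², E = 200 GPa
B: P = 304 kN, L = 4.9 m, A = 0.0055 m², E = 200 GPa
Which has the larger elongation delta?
Model: a uniform prismatic bar under axial load, so delta = (P·L) / (A·E) (SI units).
  A: delta = (108000 × 3.1) / (0.0093 × (2 × 10¹¹)) = 0.00018 m = 0.18 mm
  B: delta = (304000 × 4.9) / (0.0055 × (2 × 10¹¹)) = 0.001354 m = 1.354 mm
1.354 mm > 0.18 mm, so B is larger.
Final answer: B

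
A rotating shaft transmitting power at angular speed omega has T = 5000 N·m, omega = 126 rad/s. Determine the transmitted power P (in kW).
Model: a rotating shaft transmitting power at angular speed omega, so P = T·omega.
Substitute:
  P = 5000 × 126
  P = 630000 W
Convert: P = 630000 W = 630 kW
Final answer: P = 630 kW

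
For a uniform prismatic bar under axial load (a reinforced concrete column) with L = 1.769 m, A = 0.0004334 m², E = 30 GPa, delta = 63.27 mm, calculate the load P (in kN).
Model: a uniform prismatic bar under axial load, so delta = (P·L) / (A·E).
Solve for P: P = (delta·A·E) / L.
Convert to SI units:
  E = 30 GPa = 3 × 10¹⁰ Pa
  delta = 63.27 mm = 0.06327 m
Substitute:
  P = (0.06327 × 0.0004334 × (3 × 10¹⁰)) / 1.769
  P = 465000 N
Convert: P = 465000 N = 465 kN
Final answer: P = 465 kN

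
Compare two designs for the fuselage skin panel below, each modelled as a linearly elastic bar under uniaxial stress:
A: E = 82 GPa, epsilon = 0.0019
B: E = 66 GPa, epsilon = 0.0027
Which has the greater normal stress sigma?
Model: a linearly elastic bar under uniaxial stress, so sigma = E·epsilon (SI units).
  A: sigma = (8.2 × 10¹⁰) × 0.0019 = 1.558 × 10⁸ Pa = 155.8 MPa
  B: sigma = (6.6 × 10¹⁰) × 0.0027 = 1.782 × 10⁸ Pa = 178.2 MPa
178.2 MPa > 155.8 MPa, so B is larger.
Final answer: B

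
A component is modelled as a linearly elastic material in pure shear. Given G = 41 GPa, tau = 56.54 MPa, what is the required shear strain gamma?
Model: a linearly elastic material in pure shear, so tau = G·gamma.
Solve for gamma: gamma = tau / G.
Convert to SI units:
  G = 41 GPa = 4.1 × 10¹⁰ Pa
  tau = 56.54 MPa = 5.654 × 10⁷ Pa
Substitute:
  gamma = (5.654 × 10⁷) / (4.1 × 10¹⁰)
  gamma = 0.001379
Final answer: gamma = 0.001379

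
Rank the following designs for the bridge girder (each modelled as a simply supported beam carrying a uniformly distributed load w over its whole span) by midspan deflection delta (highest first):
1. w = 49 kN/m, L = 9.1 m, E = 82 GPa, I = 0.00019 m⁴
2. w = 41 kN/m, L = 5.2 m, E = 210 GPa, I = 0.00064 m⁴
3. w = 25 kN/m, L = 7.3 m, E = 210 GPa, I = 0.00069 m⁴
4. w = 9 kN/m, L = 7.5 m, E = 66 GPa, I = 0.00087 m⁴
Model: a simply supported beam carrying a uniformly distributed load w over its whole span, so delta = (5·w·L^4) / (384·E·I) (SI units).
  Case 1: delta = (5 × 49000 × 9.1^4) / (384 × (8.2 × 10¹⁰) × 0.00019) = 0.2808 m = 280.8 mm
  Case 2: delta = (5 × 41000 × 5.2^4) / (384 × (2.1 × 10¹¹) × 0.00064) = 0.002904 m = 2.904 mm
  Case 3: delta = (5 × 25000 × 7.3^4) / (384 × (2.1 × 10¹¹) × 0.00069) = 0.00638 m = 6.38 mm
  Case 4: delta = (5 × 9000 × 7.5^4) / (384 × (6.6 × 10¹⁰) × 0.00087) = 0.006457 m = 6.457 mm
Ordering: 280.8 mm (case 1) > 6.457 mm (case 4) > 6.38 mm (case 3) > 2.904 mm (case 2)
Final answer: 1, 4, 3, 2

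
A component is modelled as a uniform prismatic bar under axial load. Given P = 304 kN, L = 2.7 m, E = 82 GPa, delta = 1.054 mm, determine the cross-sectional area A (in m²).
Model: a uniform prismatic bar under axial load, so delta = (P·L) / (A·E).
Solve for A: A = (P·L) / (delta·E).
Convert to SI units:
  P = 304 kN = 304000 N
  E = 82 GPa = 8.2 × 10¹⁰ Pa
  delta = 1.054 mm = 0.001054 m
Substitute:
  A = (304000 × 2.7) / (0.001054 × (8.2 × 10¹⁰))
  A = 0.009497 m²
Final answer: A = 0.009497 m²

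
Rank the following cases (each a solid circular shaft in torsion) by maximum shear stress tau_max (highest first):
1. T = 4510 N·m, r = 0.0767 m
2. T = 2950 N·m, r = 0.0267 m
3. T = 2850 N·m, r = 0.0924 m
Model: a solid circular shaft in torsion, so tau_max = (2·T) / (π·r^3) (SI units).
  Case 1: tau_max = (2 × 4510) / (π × 0.0767^3) = 6.363 × 10⁶ Pa = 6.363 MPa
  Case 2: tau_max = (2 × 2950) / (π × 0.0267^3) = 9.867 × 10⁷ Pa = 98.67 MPa
  Case 3: tau_max = (2 × 2850) / (π × 0.0924^3) = 2.3 × 10⁶ Pa = 2.3 MPa
Ordering: 98.67 MPa (case 2) > 6.363 MPa (case 1) > 2.3 MPa (case 3)
Final answer: 2, 1, 3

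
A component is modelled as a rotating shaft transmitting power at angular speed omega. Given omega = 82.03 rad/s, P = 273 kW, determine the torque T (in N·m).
Model: a rotating shaft transmitting power at angular speed omega, so P = T·omega.
Solve for T: T = P / omega.
Convert to SI units:
  P = 273 kW = 273000 W
Substitute:
  T = 273000 / 82.03
  T = 3328 N·m
Final answer: T = 3328 N·m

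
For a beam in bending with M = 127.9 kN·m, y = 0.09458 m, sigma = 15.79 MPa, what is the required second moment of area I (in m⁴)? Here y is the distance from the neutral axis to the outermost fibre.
Model: a beam in bending, so sigma = (M·y) / I.
Solve for I: I = (M·y) / sigma.
Convert to SI units:
  M = 127.9 kN·m = 127900 N·m
  sigma = 15.79 MPa = 1.579 × 10⁷ Pa
Substitute:
  I = (127900 × 0.09458) / (1.579 × 10⁷)
  I = 0.0007661 m⁴
Final answer: I = 0.0007661 m⁴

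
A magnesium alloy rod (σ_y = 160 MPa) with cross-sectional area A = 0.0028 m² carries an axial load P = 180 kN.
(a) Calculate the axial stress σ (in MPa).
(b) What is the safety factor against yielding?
(a) Axial stress σ = P/A. Convert P = 180 kN = 180000 N.
  σ = 180000 / 0.0028 = 6.429 × 10⁷ Pa = 64.29 MPa
(b) Safety factor SF = σ_y/σ = 160 / 64.29 = 2.489
Final answer: (a) σ = 64.29 MPa, (b) SF = 2.489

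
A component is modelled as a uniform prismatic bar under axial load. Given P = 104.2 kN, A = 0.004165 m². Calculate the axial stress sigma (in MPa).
Model: a uniform prismatic bar under axial load, so sigma = P / A.
Convert to SI units:
  P = 104.2 kN = 104200 N
Substitute:
  sigma = 104200 / 0.004165
  sigma = 2.502 × 10⁷ Pa
Convert: sigma = 2.502 × 10⁷ Pa = 25.02 MPa
Final answer: sigma = 25.02 MPa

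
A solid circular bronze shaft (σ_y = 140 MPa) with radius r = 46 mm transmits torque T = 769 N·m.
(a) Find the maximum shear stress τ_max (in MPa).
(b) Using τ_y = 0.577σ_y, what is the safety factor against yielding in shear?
(a) For a solid circular shaft, τ_max = T·r/J with J = π·r^4/2, i.e. τ_max = 2·T / (π·r^3). Convert r = 46 mm = 0.046 m.
  τ_max = (2 × 769) / (π × 0.046^3) = 5.03 × 10⁶ Pa = 5.03 MPa
(b) τ_y = 0.577 × 140 = 80.78 MPa
  SF = τ_y/τ_max = 80.78 / 5.03 = 16.06
Final answer: (a) τ_max = 5.03 MPa, (b) SF = 16.06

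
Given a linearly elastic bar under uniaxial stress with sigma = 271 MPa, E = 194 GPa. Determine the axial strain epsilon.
Model: a linearly elastic bar under uniaxial stress, so epsilon = sigma / E.
Convert to SI units:
  sigma = 271 MPa = 2.71 × 10⁸ Pa
  E = 194 GPa = 1.94 × 10¹¹ Pa
Substitute:
  epsilon = (2.71 × 10⁸) / (1.94 × 10¹¹)
  epsilon = 0.001397
Final answer: epsilon = 0.001397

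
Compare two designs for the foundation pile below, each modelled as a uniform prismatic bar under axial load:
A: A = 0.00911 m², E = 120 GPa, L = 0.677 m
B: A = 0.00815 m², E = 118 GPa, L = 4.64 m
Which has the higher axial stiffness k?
Model: a uniform prismatic bar under axial load, so k = (A·E) / L (SI units).
  A: k = (0.00911 × (1.2 × 10¹¹)) / 0.677 = 1.615 × 10⁹ N/m = 1615 MN/m
  B: k = (0.00815 × (1.18 × 10¹¹)) / 4.64 = 2.073 × 10⁸ N/m = 207.3 MN/m
1615 MN/m > 207.3 MN/m, so A is larger.
Final answer: A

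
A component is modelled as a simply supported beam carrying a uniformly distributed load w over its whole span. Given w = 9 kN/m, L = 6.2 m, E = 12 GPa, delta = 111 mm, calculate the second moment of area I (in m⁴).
Model: a simply supported beam carrying a uniformly distributed load w over its whole span, so delta = (5·w·L^4) / (384·E·I).
Solve for I: I = (5·w·L^4) / (384·delta·E).
Convert to SI units:
  w = 9 kN/m = 9000 N/m
  E = 12 GPa = 1.2 × 10¹⁰ Pa
  delta = 111 mm = 0.111 m
Substitute:
  I = (5 × 9000 × 6.2^4) / (384 × 0.111 × (1.2 × 10¹⁰))
  I = 0.00013 m⁴
Final answer: I = 0.00013 m⁴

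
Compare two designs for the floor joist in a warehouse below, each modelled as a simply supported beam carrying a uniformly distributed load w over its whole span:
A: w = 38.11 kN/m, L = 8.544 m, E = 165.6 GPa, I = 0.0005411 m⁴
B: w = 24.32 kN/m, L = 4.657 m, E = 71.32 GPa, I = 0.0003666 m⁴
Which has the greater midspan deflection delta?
Model: a simply supported beam carrying a uniformly distributed load w over its whole span, so delta = (5·w·L^4) / (384·E·I) (SI units).
  A: delta = (5 × 38110 × 8.544^4) / (384 × (1.656 × 10¹¹) × 0.0005411) = 0.02951 m = 29.51 mm
  B: delta = (5 × 24320 × 4.657^4) / (384 × (7.132 × 10¹⁰) × 0.0003666) = 0.005697 m = 5.697 mm
29.51 mm > 5.697 mm, so A is larger.
Final answer: A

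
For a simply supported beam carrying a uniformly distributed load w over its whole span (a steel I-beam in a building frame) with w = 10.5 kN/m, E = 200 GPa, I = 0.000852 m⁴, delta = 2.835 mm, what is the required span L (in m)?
Model: a simply supported beam carrying a uniformly distributed load w over its whole span, so delta = (5·w·L^4) / (384·E·I).
Solve for L: L = ((384·delta·E·I) / (5·w))^(1/4).
Convert to SI units:
  w = 10.5 kN/m = 10500 N/m
  E = 200 GPa = 2 × 10¹¹ Pa
  delta = 2.835 mm = 0.002835 m
Substitute:
  L = ((384 × 0.002835 × (2 × 10¹¹) × 0.000852) / (5 × 10500))^(1/4)
  L = 7.71 m
Final answer: L = 7.71 m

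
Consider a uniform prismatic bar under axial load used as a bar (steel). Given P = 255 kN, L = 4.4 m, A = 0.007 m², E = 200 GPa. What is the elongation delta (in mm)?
Model: a uniform prismatic bar under axial load, so delta = (P·L) / (A·E).
Convert to SI units:
  P = 255 kN = 255000 N
  E = 200 GPa = 2 × 10¹¹ Pa
Substitute:
  delta = (255000 × 4.4) / (0.007 × (2 × 10¹¹))
  delta = 0.0008014 m
Convert: delta = 0.0008014 m = 0.8014 mm
Final answer: delta = 0.8014 mm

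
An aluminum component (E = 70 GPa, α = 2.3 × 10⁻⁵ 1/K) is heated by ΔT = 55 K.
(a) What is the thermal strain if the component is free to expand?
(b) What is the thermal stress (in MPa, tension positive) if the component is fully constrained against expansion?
(a) Free thermal strain ε_th = α·ΔT = (2.3 × 10⁻⁵) × 55 = 0.001265
(b) Fully constrained, the expansion is suppressed, so σ = -E·α·ΔT. Convert E = 70 GPa = 7 × 10¹⁰ Pa.
  σ = -(7 × 10¹⁰) × (2.3 × 10⁻⁵) × 55 = -8.855 × 10⁷ Pa = -88.55 MPa (compressive)
Final answer: (a) ε_th = 0.001265, (b) σ = -88.55 MPa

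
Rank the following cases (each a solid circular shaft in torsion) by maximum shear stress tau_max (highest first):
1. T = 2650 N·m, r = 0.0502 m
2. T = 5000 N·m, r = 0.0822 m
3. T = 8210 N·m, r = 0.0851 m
Model: a solid circular shaft in torsion, so tau_max = (2·T) / (π·r^3) (SI units).
  Case 1: tau_max = (2 × 2650) / (π × 0.0502^3) = 1.334 × 10⁷ Pa = 13.34 MPa
  Case 2: tau_max = (2 × 5000) / (π × 0.0822^3) = 5.731 × 10⁶ Pa = 5.731 MPa
  Case 3: tau_max = (2 × 8210) / (π × 0.0851^3) = 8.481 × 10⁶ Pa = 8.481 MPa
Ordering: 13.34 MPa (case 1) > 8.481 MPa (case 3) > 5.731 MPa (case 2)
Final answer: 1, 3, 2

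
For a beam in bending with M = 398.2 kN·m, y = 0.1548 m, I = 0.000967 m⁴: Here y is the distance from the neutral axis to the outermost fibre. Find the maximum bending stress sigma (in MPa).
Model: a beam in bending, so sigma = (M·y) / I.
Convert to SI units:
  M = 398.2 kN·m = 398200 N·m
Substitute:
  sigma = (398200 × 0.1548) / 0.000967
  sigma = 6.374 × 10⁷ Pa
Convert: sigma = 6.374 × 10⁷ Pa = 63.74 MPa
Final answer: sigma = 63.74 MPa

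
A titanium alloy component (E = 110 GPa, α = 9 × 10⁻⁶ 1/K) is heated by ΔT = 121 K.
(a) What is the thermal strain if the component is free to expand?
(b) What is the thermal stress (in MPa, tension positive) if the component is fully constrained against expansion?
(a) Free thermal strain ε_th = α·ΔT = (9 × 10⁻⁶) × 121 = 0.001089
(b) Fully constrained, the expansion is suppressed, so σ = -E·α·ΔT. Convert E = 110 GPa = 1.1 × 10¹¹ Pa.
  σ = -(1.1 × 10¹¹) × (9 × 10⁻⁶) × 121 = -1.198 × 10⁸ Pa = -119.8 MPa (compressive)
Final answer: (a) ε_th = 0.001089, (b) σ = -119.8 MPa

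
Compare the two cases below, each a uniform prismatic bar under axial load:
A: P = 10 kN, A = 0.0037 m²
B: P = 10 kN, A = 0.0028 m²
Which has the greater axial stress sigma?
Model: a uniform prismatic bar under axial load, so sigma = P / A (SI units).
  A: sigma = 10000 / 0.0037 = 2.703 × 10⁶ Pa = 2.703 MPa
  B: sigma = 10000 / 0.0028 = 3.571 × 10⁶ Pa = 3.571 MPa
3.571 MPa > 2.703 MPa, so B is larger.
Final answer: B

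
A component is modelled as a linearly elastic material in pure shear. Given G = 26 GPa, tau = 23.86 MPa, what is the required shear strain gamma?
Model: a linearly elastic material in pure shear, so tau = G·gamma.
Solve for gamma: gamma = tau / G.
Convert to SI units:
  G = 26 GPa = 2.6 × 10¹⁰ Pa
  tau = 23.86 MPa = 2.386 × 10⁷ Pa
Substitute:
  gamma = (2.386 × 10⁷) / (2.6 × 10¹⁰)
  gamma = 0.0009177
Final answer: gamma = 0.0009177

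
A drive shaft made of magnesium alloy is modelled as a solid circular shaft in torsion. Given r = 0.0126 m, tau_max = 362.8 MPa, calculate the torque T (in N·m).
Model: a solid circular shaft in torsion, so tau_max = (2·T) / (π·r^3).
Solve for T: T = (π·tau_max·r^3) / 2.
Convert to SI units:
  tau_max = 362.8 MPa = 3.628 × 10⁸ Pa
Substitute:
  T = (π × (3.628 × 10⁸) × 0.0126^3) / 2
  T = 1140 N·m
Final answer: T = 1140 N·m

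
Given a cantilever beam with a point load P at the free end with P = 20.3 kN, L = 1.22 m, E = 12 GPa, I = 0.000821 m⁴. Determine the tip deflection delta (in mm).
Model: a cantilever beam with a point load P at the free end, so delta = (P·L^3) / (3·E·I).
Convert to SI units:
  P = 20.3 kN = 20300 N
  E = 12 GPa = 1.2 × 10¹⁰ Pa
Substitute:
  delta = (20300 × 1.22^3) / (3 × (1.2 × 10¹⁰) × 0.000821)
  delta = 0.001247 m
Convert: delta = 0.001247 m = 1.247 mm
Final answer: delta = 1.247 mm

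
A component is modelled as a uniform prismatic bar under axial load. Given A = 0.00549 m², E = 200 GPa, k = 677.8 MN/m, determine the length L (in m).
Model: a uniform prismatic bar under axial load, so k = (A·E) / L.
Solve for L: L = (A·E) / k.
Convert to SI units:
  E = 200 GPa = 2 × 10¹¹ Pa
  k = 677.8 MN/m = 6.778 × 10⁸ N/m
Substitute:
  L = (0.00549 × (2 × 10¹¹)) / (6.778 × 10⁸)
  L = 1.62 m
Final answer: L = 1.62 m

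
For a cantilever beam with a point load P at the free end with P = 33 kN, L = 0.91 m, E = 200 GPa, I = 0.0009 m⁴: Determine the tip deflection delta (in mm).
Model: a cantilever beam with a point load P at the free end, so delta = (P·L^3) / (3·E·I).
Convert to SI units:
  P = 33 kN = 33000 N
  E = 200 GPa = 2 × 10¹¹ Pa
Substitute:
  delta = (33000 × 0.91^3) / (3 × (2 × 10¹¹) × 0.0009)
  delta = 4.605 × 10⁻⁵ m
Convert: delta = 4.605 × 10⁻⁵ m = 0.04605 mm
Final answer: delta = 0.04605 mm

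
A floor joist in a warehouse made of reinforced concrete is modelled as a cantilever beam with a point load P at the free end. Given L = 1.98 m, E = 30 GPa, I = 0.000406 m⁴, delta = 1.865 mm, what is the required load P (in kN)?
Model: a cantilever beam with a point load P at the free end, so delta = (P·L^3) / (3·E·I).
Solve for P: P = (3·delta·E·I) / L^3.
Convert to SI units:
  E = 30 GPa = 3 × 10¹⁰ Pa
  delta = 1.865 mm = 0.001865 m
Substitute:
  P = (3 × 0.001865 × (3 × 10¹⁰) × 0.000406) / 1.98^3
  P = 8779 N
Convert: P = 8779 N = 8.779 kN
Final answer: P = 8.779 kN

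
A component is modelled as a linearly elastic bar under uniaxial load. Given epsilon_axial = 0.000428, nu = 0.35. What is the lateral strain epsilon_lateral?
Model: a linearly elastic bar under uniaxial load, so epsilon_lateral = -nu·epsilon_axial.
Substitute:
  epsilon_lateral = -(0.35 × 0.000428)
  epsilon_lateral = -0.0001498
Final answer: epsilon_lateral = -0.0001498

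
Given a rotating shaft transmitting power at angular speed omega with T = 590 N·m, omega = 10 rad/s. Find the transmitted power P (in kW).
Model: a rotating shaft transmitting power at angular speed omega, so P = T·omega.
Substitute:
  P = 590 × 10
  P = 5900 W
Convert: P = 5900 W = 5.9 kW
Final answer: P = 5.9 kW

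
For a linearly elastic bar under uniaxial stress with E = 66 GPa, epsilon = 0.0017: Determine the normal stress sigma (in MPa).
Model: a linearly elastic bar under uniaxial stress, so sigma = E·epsilon.
Convert to SI units:
  E = 66 GPa = 6.6 × 10¹⁰ Pa
Substitute:
  sigma = (6.6 × 10¹⁰) × 0.0017
  sigma = 1.122 × 10⁸ Pa
Convert: sigma = 1.122 × 10⁸ Pa = 112.2 MPa
Final answer: sigma = 112.2 MPa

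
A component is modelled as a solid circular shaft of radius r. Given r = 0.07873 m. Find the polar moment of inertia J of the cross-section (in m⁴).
Model: a solid circular shaft of radius r, so J = (π·r^4) / 2.
Substitute:
  J = (π × 0.07873^4) / 2
  J = 6.035 × 10⁻⁵ m⁴
Final answer: J = 6.035 × 10⁻⁵ m⁴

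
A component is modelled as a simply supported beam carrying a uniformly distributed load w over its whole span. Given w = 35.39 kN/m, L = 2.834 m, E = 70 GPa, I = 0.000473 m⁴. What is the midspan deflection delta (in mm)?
Model: a simply supported beam carrying a uniformly distributed load w over its whole span, so delta = (5·w·L^4) / (384·E·I).
Convert to SI units:
  w = 35.39 kN/m = 35390 N/m
  E = 70 GPa = 7 × 10¹⁰ Pa
Substitute:
  delta = (5 × 35390 × 2.834^4) / (384 × (7 × 10¹⁰) × 0.000473)
  delta = 0.0008978 m
Convert: delta = 0.0008978 m = 0.8978 mm
Final answer: delta = 0.8978 mm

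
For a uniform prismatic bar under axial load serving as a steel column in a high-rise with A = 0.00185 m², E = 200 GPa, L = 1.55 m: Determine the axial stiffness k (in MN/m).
Model: a uniform prismatic bar under axial load, so k = (A·E) / L.
Convert to SI units:
  E = 200 GPa = 2 × 10¹¹ Pa
Substitute:
  k = (0.00185 × (2 × 10¹¹)) / 1.55
  k = 2.387 × 10⁸ N/m
Convert: k = 2.387 × 10⁸ N/m = 238.7 MN/m
Final answer: k = 238.7 MN/m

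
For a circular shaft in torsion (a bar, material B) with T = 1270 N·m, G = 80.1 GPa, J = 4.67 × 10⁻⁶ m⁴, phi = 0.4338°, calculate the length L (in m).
Model: a circular shaft in torsion, so phi = (T·L) / (G·J).
Solve for L: L = (phi·G·J) / T.
Convert to SI units:
  G = 80.1 GPa = 8.01 × 10¹⁰ Pa
  phi = 0.4338° = 0.007571 rad
Substitute:
  L = (0.007571 × (8.01 × 10¹⁰) × (4.67 × 10⁻⁶)) / 1270
  L = 2.23 m
Final answer: L = 2.23 m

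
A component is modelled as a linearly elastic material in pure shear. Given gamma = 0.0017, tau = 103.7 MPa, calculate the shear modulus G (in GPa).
Model: a linearly elastic material in pure shear, so tau = G·gamma.
Solve for G: G = tau / gamma.
Convert to SI units:
  tau = 103.7 MPa = 1.037 × 10⁸ Pa
Substitute:
  G = (1.037 × 10⁸) / 0.0017
  G = 6.1 × 10¹⁰ Pa
Convert: G = 6.1 × 10¹⁰ Pa = 61 GPa
Final answer: G = 61 GPa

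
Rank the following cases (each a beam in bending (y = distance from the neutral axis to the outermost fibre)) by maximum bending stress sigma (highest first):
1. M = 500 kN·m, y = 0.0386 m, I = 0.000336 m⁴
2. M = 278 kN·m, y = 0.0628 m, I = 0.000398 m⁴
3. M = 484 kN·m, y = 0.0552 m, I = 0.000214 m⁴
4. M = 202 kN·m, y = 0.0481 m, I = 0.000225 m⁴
Model: a beam in bending (y = distance from the neutral axis to the outermost fibre), so sigma = (M·y) / I (SI units).
  Case 1: sigma = (500000 × 0.0386) / 0.000336 = 5.744 × 10⁷ Pa = 57.44 MPa
  Case 2: sigma = (278000 × 0.0628) / 0.000398 = 4.387 × 10⁷ Pa = 43.87 MPa
  Case 3: sigma = (484000 × 0.0552) / 0.000214 = 1.248 × 10⁸ Pa = 124.8 MPa
  Case 4: sigma = (202000 × 0.0481) / 0.000225 = 4.318 × 10⁷ Pa = 43.18 MPa
Ordering: 124.8 MPa (case 3) > 57.44 MPa (case 1) > 43.87 MPa (case 2) > 43.18 MPa (case 4)
Final answer: 3, 1, 2, 4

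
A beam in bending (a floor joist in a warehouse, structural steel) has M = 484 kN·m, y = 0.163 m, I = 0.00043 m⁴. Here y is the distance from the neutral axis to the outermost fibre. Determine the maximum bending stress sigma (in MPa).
Model: a beam in bending, so sigma = (M·y) / I.
Convert to SI units:
  M = 484 kN·m = 484000 N·m
Substitute:
  sigma = (484000 × 0.163) / 0.00043
  sigma = 1.835 × 10⁸ Pa
Convert: sigma = 1.835 × 10⁸ Pa = 183.5 MPa
Final answer: sigma = 183.5 MPa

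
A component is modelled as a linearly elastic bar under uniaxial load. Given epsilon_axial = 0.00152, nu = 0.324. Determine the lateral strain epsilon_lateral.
Model: a linearly elastic bar under uniaxial load, so epsilon_lateral = -nu·epsilon_axial.
Substitute:
  epsilon_lateral = -(0.324 × 0.00152)
  epsilon_lateral = -0.0004925
Final answer: epsilon_lateral = -0.0004925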